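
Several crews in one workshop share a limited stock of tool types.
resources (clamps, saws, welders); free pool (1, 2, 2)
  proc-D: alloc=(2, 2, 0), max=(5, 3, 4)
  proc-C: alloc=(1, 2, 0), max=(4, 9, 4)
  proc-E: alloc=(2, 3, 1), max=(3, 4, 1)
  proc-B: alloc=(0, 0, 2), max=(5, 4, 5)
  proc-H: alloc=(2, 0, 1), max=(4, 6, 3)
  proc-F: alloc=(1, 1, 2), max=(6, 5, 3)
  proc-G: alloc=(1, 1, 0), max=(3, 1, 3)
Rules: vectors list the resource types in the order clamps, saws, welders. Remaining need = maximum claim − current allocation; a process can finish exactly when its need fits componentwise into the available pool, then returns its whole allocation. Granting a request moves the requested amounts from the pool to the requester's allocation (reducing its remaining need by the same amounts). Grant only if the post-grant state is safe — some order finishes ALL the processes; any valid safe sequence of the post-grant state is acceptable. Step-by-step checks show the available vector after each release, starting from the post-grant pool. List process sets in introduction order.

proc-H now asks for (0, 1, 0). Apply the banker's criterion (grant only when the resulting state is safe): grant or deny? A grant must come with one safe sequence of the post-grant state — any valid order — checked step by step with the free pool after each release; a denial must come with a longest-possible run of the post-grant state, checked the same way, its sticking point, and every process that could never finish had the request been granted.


GRANT. The post-grant state is safe; one safe sequence: proc-E, proc-G, proc-H, proc-F, proc-B, proc-C, proc-D.
Key observation: the grant leaves (1, 1, 2) free — enough for proc-E, whose release restarts the cascade.
Verifying the post-grant state step by step:
  pool = (1, 1, 2)
  proc-E: need (1, 1, 0) fits (1, 1, 2); releases (2, 3, 1), pool now (3, 4, 3)
  proc-G: need (2, 0, 3) fits (3, 4, 3); releases (1, 1, 0), pool now (4, 5, 3)
  proc-H: need (2, 5, 2) fits (4, 5, 3); releases (2, 1, 1), pool now (6, 6, 4)
  proc-F: need (5, 4, 1) fits (6, 6, 4); releases (1, 1, 2), pool now (7, 7, 6)
  proc-B: need (5, 4, 3) fits (7, 7, 6); releases (0, 0, 2), pool now (7, 7, 8)
  proc-C: need (3, 7, 4) fits (7, 7, 8); releases (1, 2, 0), pool now (8, 9, 8)
  proc-D: need (3, 1, 4) fits (8, 9, 8); releases (2, 2, 0), pool now (10, 11, 8)


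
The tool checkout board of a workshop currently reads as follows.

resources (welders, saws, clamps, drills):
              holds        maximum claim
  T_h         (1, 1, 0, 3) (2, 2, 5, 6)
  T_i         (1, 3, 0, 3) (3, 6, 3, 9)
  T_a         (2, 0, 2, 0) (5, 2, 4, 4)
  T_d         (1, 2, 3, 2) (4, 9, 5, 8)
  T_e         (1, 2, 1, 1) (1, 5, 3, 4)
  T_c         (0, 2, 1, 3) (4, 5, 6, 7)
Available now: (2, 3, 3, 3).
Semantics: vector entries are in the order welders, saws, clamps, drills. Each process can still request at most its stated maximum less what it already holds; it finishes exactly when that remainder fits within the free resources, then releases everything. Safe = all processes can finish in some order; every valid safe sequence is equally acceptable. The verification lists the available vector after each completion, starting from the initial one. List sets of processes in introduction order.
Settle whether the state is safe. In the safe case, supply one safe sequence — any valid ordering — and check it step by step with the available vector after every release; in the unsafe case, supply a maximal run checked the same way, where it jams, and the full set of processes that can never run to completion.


SAFE, for example via the order T_e, T_a, T_c, T_h, T_i, T_d.
Key observation: reading the order forward, T_e is the first process whose need (0, 3, 2, 3) meets the free pool (2, 3, 3, 3) exactly on a resource it requests.
Check, step by step:
  pool = (2, 3, 3, 3)
  T_e: need (0, 3, 2, 3) fits (2, 3, 3, 3); releases (1, 2, 1, 1), pool now (3, 5, 4, 4)
  T_a: need (3, 2, 2, 4) fits (3, 5, 4, 4); releases (2, 0, 2, 0), pool now (5, 5, 6, 4)
  T_c: need (4, 3, 5, 4) fits (5, 5, 6, 4); releases (0, 2, 1, 3), pool now (5, 7, 7, 7)
  T_h: need (1, 1, 5, 3) fits (5, 7, 7, 7); releases (1, 1, 0, 3), pool now (6, 8, 7, 10)
  T_i: need (2, 3, 3, 6) fits (6, 8, 7, 10); releases (1, 3, 0, 3), pool now (7, 11, 7, 13)
  T_d: need (3, 7, 2, 6) fits (7, 11, 7, 13); releases (1, 2, 3, 2), pool now (8, 13, 10, 15)


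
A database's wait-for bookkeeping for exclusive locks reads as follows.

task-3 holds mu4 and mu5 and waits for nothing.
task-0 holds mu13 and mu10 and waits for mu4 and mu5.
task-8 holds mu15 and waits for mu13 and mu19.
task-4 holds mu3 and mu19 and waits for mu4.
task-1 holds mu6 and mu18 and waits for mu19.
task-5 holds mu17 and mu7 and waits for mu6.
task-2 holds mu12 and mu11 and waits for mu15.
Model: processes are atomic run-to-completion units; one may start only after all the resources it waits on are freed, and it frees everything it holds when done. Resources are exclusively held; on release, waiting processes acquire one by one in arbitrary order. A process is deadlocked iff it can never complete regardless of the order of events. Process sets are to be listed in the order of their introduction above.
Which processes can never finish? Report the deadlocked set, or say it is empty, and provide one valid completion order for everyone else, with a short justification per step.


The deadlocked set is empty.
Key observation: all waits point, directly or indirectly, at processes that can finish, so nothing is permanently blocked.
A valid finishing order for the others: task-3, task-4, task-0, task-8, task-1, task-2, task-5.
Step-by-step check:
  task-3 waits on nothing -> runs at once and releases mu4 and mu5
  task-4: everything it awaited (mu4) is free; runs, freeing mu3 and mu19
  task-0: everything it awaited (mu4 and mu5) is free; runs, freeing mu13 and mu10
  task-8: everything it awaited (mu13 and mu19) is free; runs, freeing mu15
  task-1: everything it awaited (mu19) is free; runs, freeing mu6 and mu18
  task-2: everything it awaited (mu15) is free; runs, freeing mu12 and mu11
  task-5: everything it awaited (mu6) is free; runs, freeing mu17 and mu7


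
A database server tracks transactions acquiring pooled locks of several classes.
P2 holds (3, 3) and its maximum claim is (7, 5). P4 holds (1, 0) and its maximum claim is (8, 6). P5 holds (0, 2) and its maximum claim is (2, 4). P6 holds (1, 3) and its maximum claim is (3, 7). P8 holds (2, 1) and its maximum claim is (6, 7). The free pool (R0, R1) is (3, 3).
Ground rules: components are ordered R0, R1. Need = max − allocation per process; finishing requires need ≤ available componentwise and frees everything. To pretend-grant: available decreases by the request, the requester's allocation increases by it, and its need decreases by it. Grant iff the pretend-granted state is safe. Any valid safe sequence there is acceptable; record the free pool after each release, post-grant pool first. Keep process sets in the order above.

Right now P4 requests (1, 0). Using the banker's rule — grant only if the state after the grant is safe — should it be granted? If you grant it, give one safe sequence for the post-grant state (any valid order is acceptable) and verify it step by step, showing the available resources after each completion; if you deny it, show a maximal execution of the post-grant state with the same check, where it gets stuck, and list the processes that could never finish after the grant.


DENY — the pretend-granted state is unsafe.
Key observation: R0 is the bottleneck — with P5, P6 done the pool holds (3, 8), short of every remaining need.
After a pretend grant, a maximal execution: P5, P6 — then nothing else fits. Verifying each step:
  pool = (2, 3)
  P5 needs (2, 2) <= (2, 3) -> finishes; pool += (0, 2) = (2, 5)
  P6 needs (2, 4) <= (2, 5) -> finishes; pool += (1, 3) = (3, 8)
  P2 still needs (4, 2) but only (3, 8) is free — short on R0
  P4 still needs (6, 6) but only (3, 8) is free — short on R0
  P8 still needs (4, 6) but only (3, 8) is free — short on R0
Post-grant, the permanently blocked set is P2, P4 and P8.


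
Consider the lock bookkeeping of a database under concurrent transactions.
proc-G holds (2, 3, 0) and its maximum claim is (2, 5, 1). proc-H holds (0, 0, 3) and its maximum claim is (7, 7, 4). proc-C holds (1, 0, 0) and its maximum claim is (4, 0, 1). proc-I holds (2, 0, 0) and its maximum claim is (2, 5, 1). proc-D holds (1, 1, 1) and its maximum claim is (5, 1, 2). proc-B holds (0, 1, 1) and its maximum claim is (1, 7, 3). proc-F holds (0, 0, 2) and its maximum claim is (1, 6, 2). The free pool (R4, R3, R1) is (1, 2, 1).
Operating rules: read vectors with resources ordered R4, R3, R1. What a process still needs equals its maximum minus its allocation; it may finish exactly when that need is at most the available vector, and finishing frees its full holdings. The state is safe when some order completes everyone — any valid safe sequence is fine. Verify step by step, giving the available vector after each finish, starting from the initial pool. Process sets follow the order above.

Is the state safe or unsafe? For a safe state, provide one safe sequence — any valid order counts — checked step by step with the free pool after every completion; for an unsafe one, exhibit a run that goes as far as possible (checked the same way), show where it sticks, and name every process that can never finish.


The state is SAFE; one workable sequence: proc-G, proc-I, proc-D, proc-B, proc-C, proc-F, proc-H.
Key observation: proc-G is the earliest step where a requested resource binds exactly: need (0, 2, 1), pool (1, 2, 1) at its turn.
Step-by-step check:
  pool = (1, 2, 1)
  proc-G: need (0, 2, 1) fits (1, 2, 1); releases (2, 3, 0), pool now (3, 5, 1)
  proc-I: need (0, 5, 1) fits (3, 5, 1); releases (2, 0, 0), pool now (5, 5, 1)
  proc-D: need (4, 0, 1) fits (5, 5, 1); releases (1, 1, 1), pool now (6, 6, 2)
  proc-B: need (1, 6, 2) fits (6, 6, 2); releases (0, 1, 1), pool now (6, 7, 3)
  proc-C: need (3, 0, 1) fits (6, 7, 3); releases (1, 0, 0), pool now (7, 7, 3)
  proc-F: need (1, 6, 0) fits (7, 7, 3); releases (0, 0, 2), pool now (7, 7, 5)
  proc-H: need (7, 7, 1) fits (7, 7, 5); releases (0, 0, 3), pool now (7, 7, 8)


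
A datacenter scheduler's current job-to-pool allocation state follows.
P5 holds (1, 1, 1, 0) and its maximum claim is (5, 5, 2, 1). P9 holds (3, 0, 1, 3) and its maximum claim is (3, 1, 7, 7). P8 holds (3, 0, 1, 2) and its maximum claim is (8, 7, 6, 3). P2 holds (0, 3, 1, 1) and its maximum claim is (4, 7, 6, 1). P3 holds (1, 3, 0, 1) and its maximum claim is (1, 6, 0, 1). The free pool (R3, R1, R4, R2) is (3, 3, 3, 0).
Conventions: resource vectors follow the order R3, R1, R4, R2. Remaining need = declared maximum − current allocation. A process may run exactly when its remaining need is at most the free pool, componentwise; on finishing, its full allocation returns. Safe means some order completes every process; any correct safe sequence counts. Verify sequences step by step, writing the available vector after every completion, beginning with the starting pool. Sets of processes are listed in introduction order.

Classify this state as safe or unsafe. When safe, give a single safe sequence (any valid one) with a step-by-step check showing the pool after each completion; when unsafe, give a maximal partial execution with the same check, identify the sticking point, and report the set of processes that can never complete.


UNSAFE — no complete ordering exists.
Key observation: no order helps: past P3, P5, the free pool tops out at (5, 7, 4, 1), below what each blocked process needs in R4.
A maximal execution: P3, P5 — then nothing else fits. Verifying each step:
  pool = (3, 3, 3, 0)
  P3 needs (0, 3, 0, 0) <= (3, 3, 3, 0) -> finishes; pool += (1, 3, 0, 1) = (4, 6, 3, 1)
  P5 needs (4, 4, 1, 1) <= (4, 6, 3, 1) -> finishes; pool += (1, 1, 1, 0) = (5, 7, 4, 1)
  P9 still needs (0, 1, 6, 4) but only (5, 7, 4, 1) is free — short on R4 and R2
  P8 still needs (5, 7, 5, 1) but only (5, 7, 4, 1) is free — short on R4
  P2 still needs (4, 4, 5, 0) but only (5, 7, 4, 1) is free — short on R4
Permanently blocked: P9, P8 and P2.


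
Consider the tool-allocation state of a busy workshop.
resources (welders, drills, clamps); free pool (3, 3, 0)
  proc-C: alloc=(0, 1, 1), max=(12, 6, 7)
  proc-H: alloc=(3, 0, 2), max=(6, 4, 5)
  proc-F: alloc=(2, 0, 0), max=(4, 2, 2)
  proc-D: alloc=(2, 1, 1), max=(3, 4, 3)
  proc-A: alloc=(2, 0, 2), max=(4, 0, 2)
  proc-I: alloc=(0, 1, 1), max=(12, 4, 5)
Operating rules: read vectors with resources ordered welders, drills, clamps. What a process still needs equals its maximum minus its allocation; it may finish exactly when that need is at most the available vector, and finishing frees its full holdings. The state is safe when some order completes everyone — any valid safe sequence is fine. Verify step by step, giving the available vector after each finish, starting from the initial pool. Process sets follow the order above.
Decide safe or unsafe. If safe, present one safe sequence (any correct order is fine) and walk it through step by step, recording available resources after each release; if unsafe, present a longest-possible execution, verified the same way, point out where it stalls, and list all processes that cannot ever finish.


The state is SAFE; one workable sequence: proc-A, proc-F, proc-D, proc-H, proc-I, proc-C.
Key observation: proc-F is the earliest step where a requested resource binds exactly: need (2, 2, 2), pool (5, 3, 2) at its turn.
Walking it through:
  pool = (3, 3, 0)
  proc-A: need (2, 0, 0) fits (3, 3, 0); releases (2, 0, 2), pool now (5, 3, 2)
  proc-F: need (2, 2, 2) fits (5, 3, 2); releases (2, 0, 0), pool now (7, 3, 2)
  proc-D: need (1, 3, 2) fits (7, 3, 2); releases (2, 1, 1), pool now (9, 4, 3)
  proc-H: need (3, 4, 3) fits (9, 4, 3); releases (3, 0, 2), pool now (12, 4, 5)
  proc-I: need (12, 3, 4) fits (12, 4, 5); releases (0, 1, 1), pool now (12, 5, 6)
  proc-C: need (12, 5, 6) fits (12, 5, 6); releases (0, 1, 1), pool now (12, 6, 7)


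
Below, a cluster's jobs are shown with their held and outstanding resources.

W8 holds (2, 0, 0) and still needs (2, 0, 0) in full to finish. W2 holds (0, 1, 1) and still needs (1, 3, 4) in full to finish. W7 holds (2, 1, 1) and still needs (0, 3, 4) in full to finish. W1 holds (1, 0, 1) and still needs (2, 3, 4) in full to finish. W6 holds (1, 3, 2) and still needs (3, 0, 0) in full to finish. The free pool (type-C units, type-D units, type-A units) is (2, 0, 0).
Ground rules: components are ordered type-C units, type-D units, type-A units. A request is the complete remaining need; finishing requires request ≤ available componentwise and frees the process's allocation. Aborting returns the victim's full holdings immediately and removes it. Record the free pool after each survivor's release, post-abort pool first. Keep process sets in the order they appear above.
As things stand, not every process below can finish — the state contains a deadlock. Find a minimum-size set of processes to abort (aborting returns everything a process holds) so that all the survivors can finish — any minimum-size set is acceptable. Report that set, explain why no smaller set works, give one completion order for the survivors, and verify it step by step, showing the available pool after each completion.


Minimum abort set: W2 and W1.
Key observation: the deadlocked W7 becomes finishable only because W2 and W1 released (1, 1, 2); it completes at step 3 below.
Why nothing smaller works — every single abort fails: W8 alone leaves W2 blocked (short on type-A units); W2 alone leaves W7 blocked (short on type-A units); W7 alone leaves W2 blocked (short on type-A units); W1 alone leaves W2 blocked (short on type-A units); W6 alone leaves W2 blocked (short on type-A units).
The survivors complete as W8, W6, W7. Walking it through (starting from the post-abort pool):
  pool = (3, 1, 2)
  run W8 (needs (2, 0, 0), free (3, 1, 2)); after release of (2, 0, 0) the pool is (5, 1, 2)
  run W6 (needs (3, 0, 0), free (5, 1, 2)); after release of (1, 3, 2) the pool is (6, 4, 4)
  run W7 (needs (0, 3, 4), free (6, 4, 4)); after release of (2, 1, 1) the pool is (8, 5, 5)


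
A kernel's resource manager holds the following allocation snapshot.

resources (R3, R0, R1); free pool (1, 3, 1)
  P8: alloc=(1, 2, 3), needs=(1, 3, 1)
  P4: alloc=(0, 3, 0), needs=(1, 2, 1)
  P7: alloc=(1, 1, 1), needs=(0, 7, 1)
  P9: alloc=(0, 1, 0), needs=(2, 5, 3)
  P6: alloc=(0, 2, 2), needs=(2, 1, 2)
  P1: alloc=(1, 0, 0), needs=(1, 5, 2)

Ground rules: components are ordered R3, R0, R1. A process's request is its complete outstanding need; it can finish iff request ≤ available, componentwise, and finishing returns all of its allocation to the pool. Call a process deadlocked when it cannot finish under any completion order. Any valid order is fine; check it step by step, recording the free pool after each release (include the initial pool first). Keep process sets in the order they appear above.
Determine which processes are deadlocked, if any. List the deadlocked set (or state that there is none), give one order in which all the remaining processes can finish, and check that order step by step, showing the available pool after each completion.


No process is deadlocked.
Key observation: starting with P8, each completion frees enough for the next — no one is permanently blocked.
One completion order for the rest: P8, P4, P1, P6, P7, P9. Verifying each step:
  pool = (1, 3, 1)
  run P8 (needs (1, 3, 1), free (1, 3, 1)); after release of (1, 2, 3) the pool is (2, 5, 4)
  run P4 (needs (1, 2, 1), free (2, 5, 4)); after release of (0, 3, 0) the pool is (2, 8, 4)
  run P1 (needs (1, 5, 2), free (2, 8, 4)); after release of (1, 0, 0) the pool is (3, 8, 4)
  run P6 (needs (2, 1, 2), free (3, 8, 4)); after release of (0, 2, 2) the pool is (3, 10, 6)
  run P7 (needs (0, 7, 1), free (3, 10, 6)); after release of (1, 1, 1) the pool is (4, 11, 7)
  run P9 (needs (2, 5, 3), free (4, 11, 7)); after release of (0, 1, 0) the pool is (4, 12, 7)


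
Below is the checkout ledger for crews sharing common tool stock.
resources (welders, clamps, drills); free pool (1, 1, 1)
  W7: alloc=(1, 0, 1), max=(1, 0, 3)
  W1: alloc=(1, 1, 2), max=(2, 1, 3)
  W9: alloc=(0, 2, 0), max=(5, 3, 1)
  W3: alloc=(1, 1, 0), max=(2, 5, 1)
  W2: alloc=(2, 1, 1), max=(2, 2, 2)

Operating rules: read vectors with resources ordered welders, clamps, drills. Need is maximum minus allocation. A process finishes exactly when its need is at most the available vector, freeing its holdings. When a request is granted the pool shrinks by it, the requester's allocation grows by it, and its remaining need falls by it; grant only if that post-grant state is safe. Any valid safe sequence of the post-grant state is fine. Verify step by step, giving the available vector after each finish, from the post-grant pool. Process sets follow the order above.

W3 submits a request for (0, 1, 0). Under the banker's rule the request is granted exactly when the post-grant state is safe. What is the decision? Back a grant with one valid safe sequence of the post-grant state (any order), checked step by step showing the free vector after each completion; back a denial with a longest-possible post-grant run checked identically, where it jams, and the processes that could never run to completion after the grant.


GRANT: granting preserves safety; a valid post-grant sequence is W1, W2, W7, W9, W3.
Key observation: the grant leaves (1, 0, 1) free — enough for W1, whose release restarts the cascade.
Step-by-step check of the post-grant state:
  pool = (1, 0, 1)
  W1: need (1, 0, 1) fits (1, 0, 1); releases (1, 1, 2), pool now (2, 1, 3)
  W2: need (0, 1, 1) fits (2, 1, 3); releases (2, 1, 1), pool now (4, 2, 4)
  W7: need (0, 0, 2) fits (4, 2, 4); releases (1, 0, 1), pool now (5, 2, 5)
  W9: need (5, 1, 1) fits (5, 2, 5); releases (0, 2, 0), pool now (5, 4, 5)
  W3: need (1, 3, 1) fits (5, 4, 5); releases (1, 2, 0), pool now (6, 6, 5)


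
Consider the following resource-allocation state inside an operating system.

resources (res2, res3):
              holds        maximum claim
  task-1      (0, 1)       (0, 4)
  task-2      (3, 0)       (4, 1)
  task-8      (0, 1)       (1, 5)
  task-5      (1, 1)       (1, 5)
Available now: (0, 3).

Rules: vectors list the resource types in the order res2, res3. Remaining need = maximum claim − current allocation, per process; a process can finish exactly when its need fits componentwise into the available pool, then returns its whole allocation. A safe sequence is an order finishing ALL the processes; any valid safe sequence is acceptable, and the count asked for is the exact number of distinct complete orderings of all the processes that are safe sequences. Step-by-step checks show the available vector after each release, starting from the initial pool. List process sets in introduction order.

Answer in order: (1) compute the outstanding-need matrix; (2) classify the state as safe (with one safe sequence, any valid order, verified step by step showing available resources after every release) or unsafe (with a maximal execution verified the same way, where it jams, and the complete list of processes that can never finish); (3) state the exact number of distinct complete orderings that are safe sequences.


(1) Need matrix, components ordered res2, res3:
  task-1: (0, 3)
  task-2: (1, 1)
  task-8: (1, 4)
  task-5: (0, 4)
(2) SAFE. One safe sequence: task-1, task-5, task-2, task-8.
Key observation: task-1 marks the first exact bind of the order: its need (0, 3) fits the free (0, 3) with zero slack on a requested resource.
Walking it through:
  pool = (0, 3)
  task-1 needs (0, 3) <= (0, 3) -> finishes; pool += (0, 1) = (0, 4)
  task-5 needs (0, 4) <= (0, 4) -> finishes; pool += (1, 1) = (1, 5)
  task-2 needs (1, 1) <= (1, 5) -> finishes; pool += (3, 0) = (4, 5)
  task-8 needs (1, 4) <= (4, 5) -> finishes; pool += (0, 1) = (4, 6)
(3) Exactly 2 of the possible complete orderings are safe sequences.


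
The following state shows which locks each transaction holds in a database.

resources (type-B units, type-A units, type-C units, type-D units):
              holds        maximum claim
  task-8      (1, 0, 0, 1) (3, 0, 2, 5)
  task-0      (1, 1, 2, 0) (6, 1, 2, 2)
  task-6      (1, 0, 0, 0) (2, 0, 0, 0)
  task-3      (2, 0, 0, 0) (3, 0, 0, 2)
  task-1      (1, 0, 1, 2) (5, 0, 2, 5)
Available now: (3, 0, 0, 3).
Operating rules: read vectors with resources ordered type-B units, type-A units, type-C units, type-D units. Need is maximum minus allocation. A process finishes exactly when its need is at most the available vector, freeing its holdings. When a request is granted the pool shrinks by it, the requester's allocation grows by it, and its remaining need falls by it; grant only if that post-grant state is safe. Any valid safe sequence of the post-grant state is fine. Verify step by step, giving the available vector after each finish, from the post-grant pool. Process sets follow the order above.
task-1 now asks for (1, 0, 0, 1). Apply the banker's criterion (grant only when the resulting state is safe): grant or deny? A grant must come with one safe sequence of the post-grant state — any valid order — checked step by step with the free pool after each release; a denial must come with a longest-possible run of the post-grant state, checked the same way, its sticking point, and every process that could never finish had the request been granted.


GRANT. The post-grant state is safe; one safe sequence: task-6, task-3, task-0, task-1, task-8.
Key observation: post-grant, (2, 0, 0, 2) remains, and an order beginning with task-6 completes everyone.
Verifying the post-grant state step by step:
  pool = (2, 0, 0, 2)
  task-6: need (1, 0, 0, 0) fits (2, 0, 0, 2); releases (1, 0, 0, 0), pool now (3, 0, 0, 2)
  task-3: need (1, 0, 0, 2) fits (3, 0, 0, 2); releases (2, 0, 0, 0), pool now (5, 0, 0, 2)
  task-0: need (5, 0, 0, 2) fits (5, 0, 0, 2); releases (1, 1, 2, 0), pool now (6, 1, 2, 2)
  task-1: need (3, 0, 1, 2) fits (6, 1, 2, 2); releases (2, 0, 1, 3), pool now (8, 1, 3, 5)
  task-8: need (2, 0, 2, 4) fits (8, 1, 3, 5); releases (1, 0, 0, 1), pool now (9, 1, 3, 6)


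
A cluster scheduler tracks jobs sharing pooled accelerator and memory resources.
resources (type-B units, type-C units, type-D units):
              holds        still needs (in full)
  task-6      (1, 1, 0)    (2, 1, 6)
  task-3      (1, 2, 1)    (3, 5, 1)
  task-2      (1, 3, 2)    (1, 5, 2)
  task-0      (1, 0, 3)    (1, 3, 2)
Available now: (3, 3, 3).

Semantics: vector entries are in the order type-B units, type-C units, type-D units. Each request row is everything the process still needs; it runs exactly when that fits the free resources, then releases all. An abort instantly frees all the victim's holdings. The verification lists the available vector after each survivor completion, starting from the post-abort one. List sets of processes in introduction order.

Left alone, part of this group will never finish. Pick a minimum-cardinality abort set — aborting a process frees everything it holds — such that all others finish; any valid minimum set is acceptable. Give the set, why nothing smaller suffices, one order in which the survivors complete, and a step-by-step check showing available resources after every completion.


Abort task-2.
Key observation: no ordering could ever have run task-3 before the abort of task-2; with (1, 3, 2) back in the pool it fits at step 1.
Why nothing smaller works: aborting no one leaves the state deadlocked as given.
Survivors finish in the order: task-3, task-0, task-6. Verifying each step (pool after the aborts first):
  pool = (4, 6, 5)
  run task-3 (needs (3, 5, 1), free (4, 6, 5)); after release of (1, 2, 1) the pool is (5, 8, 6)
  run task-0 (needs (1, 3, 2), free (5, 8, 6)); after release of (1, 0, 3) the pool is (6, 8, 9)
  run task-6 (needs (2, 1, 6), free (6, 8, 9)); after release of (1, 1, 0) the pool is (7, 9, 9)


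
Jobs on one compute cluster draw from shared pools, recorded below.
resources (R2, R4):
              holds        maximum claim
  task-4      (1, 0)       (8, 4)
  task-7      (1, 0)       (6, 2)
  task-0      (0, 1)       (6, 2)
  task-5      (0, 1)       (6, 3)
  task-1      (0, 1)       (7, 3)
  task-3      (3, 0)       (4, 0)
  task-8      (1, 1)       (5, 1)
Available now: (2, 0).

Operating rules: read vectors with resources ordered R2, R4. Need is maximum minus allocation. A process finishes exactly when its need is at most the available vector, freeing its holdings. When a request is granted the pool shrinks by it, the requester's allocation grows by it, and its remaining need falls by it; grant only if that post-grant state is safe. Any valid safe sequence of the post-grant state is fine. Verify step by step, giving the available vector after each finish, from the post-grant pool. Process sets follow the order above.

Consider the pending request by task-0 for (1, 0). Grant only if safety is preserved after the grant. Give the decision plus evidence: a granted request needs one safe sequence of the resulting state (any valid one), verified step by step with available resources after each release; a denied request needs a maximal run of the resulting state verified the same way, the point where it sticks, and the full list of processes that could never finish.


GRANT — the state after the grant stays safe, e.g. via task-3, task-8, task-0, task-7, task-5, task-1, task-4.
Key observation: post-grant, (1, 0) remains, and an order beginning with task-3 completes everyone.
Step-by-step check of the post-grant state:
  pool = (1, 0)
  run task-3 (needs (1, 0), free (1, 0)); after release of (3, 0) the pool is (4, 0)
  run task-8 (needs (4, 0), free (4, 0)); after release of (1, 1) the pool is (5, 1)
  run task-0 (needs (5, 1), free (5, 1)); after release of (1, 1) the pool is (6, 2)
  run task-7 (needs (5, 2), free (6, 2)); after release of (1, 0) the pool is (7, 2)
  run task-5 (needs (6, 2), free (7, 2)); after release of (0, 1) the pool is (7, 3)
  run task-1 (needs (7, 2), free (7, 3)); after release of (0, 1) the pool is (7, 4)
  run task-4 (needs (7, 4), free (7, 4)); after release of (1, 0) the pool is (8, 4)


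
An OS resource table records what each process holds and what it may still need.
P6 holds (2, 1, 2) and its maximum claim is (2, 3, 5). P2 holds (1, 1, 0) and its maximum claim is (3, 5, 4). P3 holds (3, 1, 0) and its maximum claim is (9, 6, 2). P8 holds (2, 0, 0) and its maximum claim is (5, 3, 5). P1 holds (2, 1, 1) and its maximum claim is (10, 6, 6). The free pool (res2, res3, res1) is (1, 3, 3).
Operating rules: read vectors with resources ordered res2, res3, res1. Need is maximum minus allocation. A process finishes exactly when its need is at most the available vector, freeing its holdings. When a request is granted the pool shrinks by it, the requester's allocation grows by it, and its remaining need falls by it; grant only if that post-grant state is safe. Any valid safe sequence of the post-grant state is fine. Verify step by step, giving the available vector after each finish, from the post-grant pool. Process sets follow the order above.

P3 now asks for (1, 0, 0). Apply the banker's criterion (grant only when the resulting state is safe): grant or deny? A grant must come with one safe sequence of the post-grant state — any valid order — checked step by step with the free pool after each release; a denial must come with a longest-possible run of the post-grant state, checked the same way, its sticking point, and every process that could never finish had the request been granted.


GRANT — the state after the grant stays safe, e.g. via P6, P2, P8, P3, P1.
Key observation: after the grant the pool drops to (0, 3, 3), which still lets P6 finish first and unwind the rest.
Check on the post-grant state, step by step:
  pool = (0, 3, 3)
  run P6 (needs (0, 2, 3), free (0, 3, 3)); after release of (2, 1, 2) the pool is (2, 4, 5)
  run P2 (needs (2, 4, 4), free (2, 4, 5)); after release of (1, 1, 0) the pool is (3, 5, 5)
  run P8 (needs (3, 3, 5), free (3, 5, 5)); after release of (2, 0, 0) the pool is (5, 5, 5)
  run P3 (needs (5, 5, 2), free (5, 5, 5)); after release of (4, 1, 0) the pool is (9, 6, 5)
  run P1 (needs (8, 5, 5), free (9, 6, 5)); after release of (2, 1, 1) the pool is (11, 7, 6)


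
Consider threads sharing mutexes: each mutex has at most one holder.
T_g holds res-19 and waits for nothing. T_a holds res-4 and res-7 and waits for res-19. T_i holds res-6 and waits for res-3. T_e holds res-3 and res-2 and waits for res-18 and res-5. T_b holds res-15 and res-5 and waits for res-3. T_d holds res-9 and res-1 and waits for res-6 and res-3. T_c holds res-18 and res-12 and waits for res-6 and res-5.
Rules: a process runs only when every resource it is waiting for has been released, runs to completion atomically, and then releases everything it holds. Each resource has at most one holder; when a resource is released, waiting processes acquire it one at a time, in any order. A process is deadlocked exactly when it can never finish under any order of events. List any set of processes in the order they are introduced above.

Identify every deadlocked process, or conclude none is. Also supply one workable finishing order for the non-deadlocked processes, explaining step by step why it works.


The deadlocked set is T_i, T_e, T_b, T_d and T_c.
Key observation: the loop T_e -> T_b -> T_e blocks itself forever; T_i and T_c are caught in further circular waits and T_d waits into the deadlock from upstream.
A valid finishing order for the others: T_g, T_a.
Check, step by step:
  T_g: no waits; runs immediately, freeing res-19
  T_a waits on res-19 — all released -> runs and releases res-4 and res-7


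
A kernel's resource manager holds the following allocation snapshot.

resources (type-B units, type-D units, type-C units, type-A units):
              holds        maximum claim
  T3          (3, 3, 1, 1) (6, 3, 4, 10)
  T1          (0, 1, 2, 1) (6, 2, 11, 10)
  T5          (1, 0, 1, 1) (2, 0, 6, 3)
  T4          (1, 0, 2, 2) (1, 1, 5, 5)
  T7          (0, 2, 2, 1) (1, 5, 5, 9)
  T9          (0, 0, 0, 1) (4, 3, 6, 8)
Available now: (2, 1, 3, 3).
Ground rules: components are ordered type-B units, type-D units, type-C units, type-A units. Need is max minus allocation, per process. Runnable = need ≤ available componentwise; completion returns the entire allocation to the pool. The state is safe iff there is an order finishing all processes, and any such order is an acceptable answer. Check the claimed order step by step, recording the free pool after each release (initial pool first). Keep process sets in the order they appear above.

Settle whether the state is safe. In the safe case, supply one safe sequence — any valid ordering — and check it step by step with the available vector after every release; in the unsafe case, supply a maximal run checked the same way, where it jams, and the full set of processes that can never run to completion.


The state is UNSAFE.
Key observation: after T4, T5 complete, (4, 1, 6, 6) is the best the pool ever gets, yet each leftover process wants more type-A units.
A maximal execution: T4, T5 — then nothing else fits. Step-by-step check:
  pool = (2, 1, 3, 3)
  T4 needs (0, 1, 3, 3) <= (2, 1, 3, 3) -> finishes; pool += (1, 0, 2, 2) = (3, 1, 5, 5)
  T5 needs (1, 0, 5, 2) <= (3, 1, 5, 5) -> finishes; pool += (1, 0, 1, 1) = (4, 1, 6, 6)
  blocked: T3 wants (3, 0, 3, 9), pool (4, 1, 6, 6) — not enough type-A units
  blocked: T1 wants (6, 1, 9, 9), pool (4, 1, 6, 6) — not enough type-B units, type-C units and type-A units
  blocked: T7 wants (1, 3, 3, 8), pool (4, 1, 6, 6) — not enough type-D units and type-A units
  blocked: T9 wants (4, 3, 6, 7), pool (4, 1, 6, 6) — not enough type-D units and type-A units
Processes that can never finish: T3, T1, T7 and T9.


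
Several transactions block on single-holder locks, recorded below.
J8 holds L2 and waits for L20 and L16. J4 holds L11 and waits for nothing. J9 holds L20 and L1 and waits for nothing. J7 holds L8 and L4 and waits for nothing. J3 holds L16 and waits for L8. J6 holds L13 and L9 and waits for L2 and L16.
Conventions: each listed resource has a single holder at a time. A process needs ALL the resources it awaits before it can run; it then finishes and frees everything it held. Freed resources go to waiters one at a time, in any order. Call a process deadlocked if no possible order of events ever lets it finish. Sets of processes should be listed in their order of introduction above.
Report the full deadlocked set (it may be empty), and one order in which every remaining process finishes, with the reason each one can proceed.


No process is deadlocked.
Key observation: all waits point, directly or indirectly, at processes that can finish, so nothing is permanently blocked.
The rest can finish in the order J4, J7, J9, J3, J8, J6.
Step-by-step check:
  run J4 (it waits on nothing); releases L11
  run J7 (it waits on nothing); releases L8 and L4
  run J9 (it waits on nothing); releases L20 and L1
  J3 waits on L8 — all released -> runs and releases L16
  J8 waits on L20 and L16 — all released -> runs and releases L2
  J6 waits on L2 and L16 — all released -> runs and releases L13 and L9


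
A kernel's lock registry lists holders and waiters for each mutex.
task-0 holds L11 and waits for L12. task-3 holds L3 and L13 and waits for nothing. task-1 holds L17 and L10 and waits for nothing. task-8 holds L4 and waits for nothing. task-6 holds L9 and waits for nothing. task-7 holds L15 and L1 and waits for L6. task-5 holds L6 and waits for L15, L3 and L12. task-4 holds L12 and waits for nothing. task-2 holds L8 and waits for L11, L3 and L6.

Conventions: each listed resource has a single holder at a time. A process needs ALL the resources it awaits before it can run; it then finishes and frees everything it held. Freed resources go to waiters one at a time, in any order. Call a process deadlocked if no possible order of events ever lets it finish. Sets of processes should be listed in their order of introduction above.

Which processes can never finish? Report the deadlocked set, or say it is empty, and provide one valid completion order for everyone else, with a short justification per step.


Deadlocked set: task-7, task-5 and task-2.
Key observation: the knot is the closed ring of waits task-7 -> task-5 -> task-7; task-2 waits into the deadlock from upstream.
The rest can finish in the order task-3, task-8, task-1, task-4, task-0, task-6.
Step-by-step check:
  task-3 waits on nothing -> runs at once and releases L3 and L13
  task-8 waits on nothing -> runs at once and releases L4
  task-1 waits on nothing -> runs at once and releases L17 and L10
  task-4 waits on nothing -> runs at once and releases L12
  task-0: everything it awaited (L12) is free; runs, freeing L11
  task-6 waits on nothing -> runs at once and releases L9


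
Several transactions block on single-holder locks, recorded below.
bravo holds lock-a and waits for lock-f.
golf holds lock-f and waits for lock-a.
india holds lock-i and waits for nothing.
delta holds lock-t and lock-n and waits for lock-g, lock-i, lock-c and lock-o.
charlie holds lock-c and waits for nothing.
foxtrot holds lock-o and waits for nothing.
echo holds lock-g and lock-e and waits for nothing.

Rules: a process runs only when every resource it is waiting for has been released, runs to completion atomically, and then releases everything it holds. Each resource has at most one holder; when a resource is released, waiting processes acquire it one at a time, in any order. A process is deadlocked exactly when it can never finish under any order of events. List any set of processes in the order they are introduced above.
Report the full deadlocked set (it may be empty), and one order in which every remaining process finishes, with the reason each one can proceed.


Deadlocked set: bravo and golf.
Key observation: the loop bravo -> golf -> bravo blocks itself forever; no other process is dragged down with it.
The rest can finish in the order charlie, echo, foxtrot, india, delta.
Step-by-step check:
  charlie waits on nothing -> runs at once and releases lock-c
  echo waits on nothing -> runs at once and releases lock-g and lock-e
  foxtrot waits on nothing -> runs at once and releases lock-o
  india waits on nothing -> runs at once and releases lock-i
  delta waits on lock-g, lock-i, lock-c and lock-o — all released -> runs and releases lock-t and lock-n


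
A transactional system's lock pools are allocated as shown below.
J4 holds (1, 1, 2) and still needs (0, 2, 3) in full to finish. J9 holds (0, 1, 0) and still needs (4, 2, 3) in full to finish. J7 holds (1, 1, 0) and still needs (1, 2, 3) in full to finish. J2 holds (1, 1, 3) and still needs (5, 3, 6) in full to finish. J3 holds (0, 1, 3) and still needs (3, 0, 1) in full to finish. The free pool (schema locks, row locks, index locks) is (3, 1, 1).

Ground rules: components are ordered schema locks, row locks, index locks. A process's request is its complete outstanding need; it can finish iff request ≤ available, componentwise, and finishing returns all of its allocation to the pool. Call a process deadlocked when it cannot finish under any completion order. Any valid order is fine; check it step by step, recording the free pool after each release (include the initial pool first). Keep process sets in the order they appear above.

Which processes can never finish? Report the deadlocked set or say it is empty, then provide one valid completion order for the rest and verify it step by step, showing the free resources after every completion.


Nothing here is deadlocked.
Key observation: J3 leads a chain of completions in which each release enables another process.
A valid finishing order for the others: J3, J4, J7, J2, J9. Verifying each step:
  pool = (3, 1, 1)
  J3: need (3, 0, 1) fits (3, 1, 1); releases (0, 1, 3), pool now (3, 2, 4)
  J4: need (0, 2, 3) fits (3, 2, 4); releases (1, 1, 2), pool now (4, 3, 6)
  J7: need (1, 2, 3) fits (4, 3, 6); releases (1, 1, 0), pool now (5, 4, 6)
  J2: need (5, 3, 6) fits (5, 4, 6); releases (1, 1, 3), pool now (6, 5, 9)
  J9: need (4, 2, 3) fits (6, 5, 9); releases (0, 1, 0), pool now (6, 6, 9)
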